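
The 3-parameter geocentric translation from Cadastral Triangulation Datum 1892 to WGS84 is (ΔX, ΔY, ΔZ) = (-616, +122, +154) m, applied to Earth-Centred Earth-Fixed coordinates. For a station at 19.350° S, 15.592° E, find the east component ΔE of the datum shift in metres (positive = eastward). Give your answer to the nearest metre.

The local east axis at (φ, λ) is (−sin λ, cos λ, 0), so ΔE = −sin(15.592°)·(-616) + cos(15.592°)·122 = 283.08 m.

ΔE = 283 m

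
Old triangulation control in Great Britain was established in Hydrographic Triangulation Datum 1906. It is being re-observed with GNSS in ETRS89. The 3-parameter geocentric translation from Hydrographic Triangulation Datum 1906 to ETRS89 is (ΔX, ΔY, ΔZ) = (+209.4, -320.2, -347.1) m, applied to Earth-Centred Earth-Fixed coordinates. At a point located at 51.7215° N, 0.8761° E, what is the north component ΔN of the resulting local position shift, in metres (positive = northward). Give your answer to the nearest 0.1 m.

The local north axis is (−sin φ cos λ, −sin φ sin λ, cos φ), giving ΔN = -164.362 + 3.843 − 215.023 = -375.54 m.

ΔN = -375.5 m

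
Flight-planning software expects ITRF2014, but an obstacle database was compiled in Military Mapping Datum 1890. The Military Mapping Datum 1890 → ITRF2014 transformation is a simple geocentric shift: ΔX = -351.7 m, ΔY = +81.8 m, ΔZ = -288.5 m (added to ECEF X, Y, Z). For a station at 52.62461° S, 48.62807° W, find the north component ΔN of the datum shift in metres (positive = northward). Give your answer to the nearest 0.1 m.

ΔN = -408.6 m

At φ = -52.62461°, λ = -48.62807°: sin φ = -0.794675, cos φ = 0.607035, sin λ = -0.750435, cos λ = 0.660944.
ΔN = −sin φ cos λ·ΔX − sin φ sin λ·ΔY + cos φ·ΔZ = −(-0.794675)(0.660944)(-351.7) − (-0.794675)(-0.750435)(81.8) + (0.607035)(-288.5) = -408.64 m.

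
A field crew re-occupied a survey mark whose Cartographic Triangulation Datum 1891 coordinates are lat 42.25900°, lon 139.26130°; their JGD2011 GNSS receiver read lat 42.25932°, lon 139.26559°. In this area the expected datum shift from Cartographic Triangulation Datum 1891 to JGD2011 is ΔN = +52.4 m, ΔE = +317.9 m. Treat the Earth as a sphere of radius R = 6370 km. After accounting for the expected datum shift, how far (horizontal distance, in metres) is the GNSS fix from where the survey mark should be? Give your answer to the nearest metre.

39 m

Observed coordinate differences: Δφ = +0.00032°, Δλ = +0.00429°.
Converting to metres (1° lat = 111177 m, cos φ = 0.740113): observed ΔN = 35.6 m, observed ΔE = 353.0 m.
Subtracting the expected shift leaves a residual of 35.6 − (52.4) = -16.8 m north and 353.0 − (317.9) = 35.1 m east.
Residual distance = √((-16.8)² + 35.1²) = 38.9 m.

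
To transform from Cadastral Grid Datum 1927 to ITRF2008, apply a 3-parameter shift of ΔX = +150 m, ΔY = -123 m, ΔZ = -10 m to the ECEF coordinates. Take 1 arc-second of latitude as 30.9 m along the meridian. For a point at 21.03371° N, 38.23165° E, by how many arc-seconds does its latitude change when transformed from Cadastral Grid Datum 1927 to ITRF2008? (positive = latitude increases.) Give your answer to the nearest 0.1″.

Δφ = -0.8″

sin φ = 0.358917, cos φ = 0.933369, sin λ = 0.618842, cos λ = 0.785515.
North component: ΔN = −sin φ cos λ·ΔX − sin φ sin λ·ΔY + cos φ·ΔZ = −(0.358917)(0.785515)(150) − (0.358917)(0.618842)(-123) + (0.933369)(-10) = -24.30 m.
1° of latitude spans 3600 × 30.90 = 111240 m, so Δφ = -24.30 / 111240 × 3600 = -0.787″.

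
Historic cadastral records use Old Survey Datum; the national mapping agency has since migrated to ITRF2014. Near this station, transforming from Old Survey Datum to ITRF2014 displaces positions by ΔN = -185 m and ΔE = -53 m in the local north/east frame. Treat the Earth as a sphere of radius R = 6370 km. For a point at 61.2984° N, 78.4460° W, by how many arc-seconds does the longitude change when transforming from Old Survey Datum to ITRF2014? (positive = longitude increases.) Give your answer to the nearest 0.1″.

Δλ = -3.6″

At latitude 61.2984°, cos φ = 0.480248.
One radian of longitude at latitude φ spans R cos φ, so Δλ = ΔE / (R cos φ) = -53.0 / (6370000 × 0.480248) = -1.7325e-05 rad = -3.574″.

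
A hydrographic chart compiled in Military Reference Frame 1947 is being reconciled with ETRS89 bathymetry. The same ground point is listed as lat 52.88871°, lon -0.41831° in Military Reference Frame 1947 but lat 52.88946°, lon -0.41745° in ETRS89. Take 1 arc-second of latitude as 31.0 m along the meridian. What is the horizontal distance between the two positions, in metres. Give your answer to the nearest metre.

102 m

Δφ = 52.88946° − 52.88871° = +0.00075°; Δλ = -0.41745° − -0.41831° = +0.00086°.
1° of latitude = 3600 × 31.00 = 111600 m.
ΔN = Δφ × 111600 = 83.7 m; ΔE = Δλ × 111600 × cos(52.88871°) = +0.00086 × 111600 × 0.603365 = 57.9 m.
Distance = √(ΔE² + ΔN²) = √(57.9² + 83.7²) = 101.8 m.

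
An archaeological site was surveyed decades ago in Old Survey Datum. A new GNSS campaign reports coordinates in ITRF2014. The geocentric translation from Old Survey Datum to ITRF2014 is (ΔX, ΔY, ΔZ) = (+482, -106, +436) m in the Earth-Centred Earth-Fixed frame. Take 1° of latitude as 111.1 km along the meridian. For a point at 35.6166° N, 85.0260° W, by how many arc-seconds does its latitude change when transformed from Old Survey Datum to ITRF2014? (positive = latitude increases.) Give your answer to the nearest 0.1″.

sin φ = 0.582359, cos φ = 0.812932, sin λ = -0.996234, cos λ = 0.086704.
North component: ΔN = −sin φ cos λ·ΔX − sin φ sin λ·ΔY + cos φ·ΔZ = −(0.582359)(0.086704)(482) − (0.582359)(-0.996234)(-106) + (0.812932)(436) = 268.60 m.
1° of latitude spans 111100 m, so Δφ = 268.60 / 111100 × 3600 = 8.704″.

Δφ = 8.7″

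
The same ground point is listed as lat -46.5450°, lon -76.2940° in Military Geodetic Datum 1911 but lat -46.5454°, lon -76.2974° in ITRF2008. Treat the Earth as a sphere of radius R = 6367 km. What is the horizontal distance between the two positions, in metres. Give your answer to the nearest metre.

264 m

Δφ = -46.5454° − -46.5450° = -0.0004°; Δλ = -76.2974° − -76.2940° = -0.0034°.
1° along a meridian = πR/180 = 111125 m.
ΔN = Δφ × 111125 = -44.5 m; ΔE = Δλ × 111125 × cos(-46.5450°) = -0.0034 × 111125 × 0.687785 = -259.9 m.
Distance = √(ΔE² + ΔN²) = √((-259.9)² + (-44.5)²) = 263.6 m.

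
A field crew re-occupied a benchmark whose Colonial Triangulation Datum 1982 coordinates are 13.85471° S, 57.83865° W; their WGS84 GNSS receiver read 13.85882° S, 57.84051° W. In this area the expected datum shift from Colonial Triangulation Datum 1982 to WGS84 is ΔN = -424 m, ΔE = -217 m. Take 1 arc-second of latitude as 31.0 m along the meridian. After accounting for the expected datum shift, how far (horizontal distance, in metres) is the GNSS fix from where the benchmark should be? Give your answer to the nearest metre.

38 m

Observed coordinate differences: Δφ = -0.00411°, Δλ = -0.00186°.
Converting to metres (1° lat = 111600 m, cos φ = 0.970906): observed ΔN = -458.7 m, observed ΔE = -201.5 m.
Subtracting the expected shift leaves a residual of -458.7 − (-424) = -34.7 m north and -201.5 − (-217) = 15.5 m east.
Residual distance = √((-34.7)² + 15.5²) = 38.0 m.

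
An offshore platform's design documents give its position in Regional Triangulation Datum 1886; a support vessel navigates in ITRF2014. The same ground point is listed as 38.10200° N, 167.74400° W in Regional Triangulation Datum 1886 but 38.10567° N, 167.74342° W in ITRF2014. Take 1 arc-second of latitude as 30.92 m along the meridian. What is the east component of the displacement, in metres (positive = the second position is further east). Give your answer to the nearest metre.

Δφ = 38.10567° − 38.10200° = +0.00367°; Δλ = -167.74342° − -167.74400° = +0.00058°.
1° of latitude = 3600 × 30.92 = 111312 m.
ΔN = Δφ × 111312 = 408.5 m; ΔE = Δλ × 111312 × cos(38.10200°) = +0.00058 × 111312 × 0.786913 = 50.8 m.

ΔE = 51 m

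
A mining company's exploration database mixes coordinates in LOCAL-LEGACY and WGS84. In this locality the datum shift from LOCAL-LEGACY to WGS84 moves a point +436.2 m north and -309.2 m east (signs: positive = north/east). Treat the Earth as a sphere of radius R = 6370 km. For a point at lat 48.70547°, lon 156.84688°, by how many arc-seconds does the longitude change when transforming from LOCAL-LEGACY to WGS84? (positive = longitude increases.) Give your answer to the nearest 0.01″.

Δλ = -15.17″

At latitude 48.70547°, cos φ = 0.659930.
One radian of longitude at latitude φ spans R cos φ, so Δλ = ΔE / (R cos φ) = -309.2 / (6370000 × 0.659930) = -7.3553e-05 rad = -15.171″.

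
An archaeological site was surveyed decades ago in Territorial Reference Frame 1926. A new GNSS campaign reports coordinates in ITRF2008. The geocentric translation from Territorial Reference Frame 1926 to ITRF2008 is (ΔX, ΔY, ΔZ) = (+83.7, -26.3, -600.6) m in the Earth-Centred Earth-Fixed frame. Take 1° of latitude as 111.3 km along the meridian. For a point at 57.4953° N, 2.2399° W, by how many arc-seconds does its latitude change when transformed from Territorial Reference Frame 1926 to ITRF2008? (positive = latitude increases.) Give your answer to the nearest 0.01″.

Δφ = -12.75″

sin φ = 0.843347, cos φ = 0.537369, sin λ = -0.039084, cos λ = 0.999236.
North component: ΔN = −sin φ cos λ·ΔX − sin φ sin λ·ΔY + cos φ·ΔZ = −(0.843347)(0.999236)(83.7) − (0.843347)(-0.039084)(-26.3) + (0.537369)(-600.6) = -394.14 m.
1° of latitude spans 111300 m, so Δφ = -394.14 / 111300 × 3600 = -12.749″.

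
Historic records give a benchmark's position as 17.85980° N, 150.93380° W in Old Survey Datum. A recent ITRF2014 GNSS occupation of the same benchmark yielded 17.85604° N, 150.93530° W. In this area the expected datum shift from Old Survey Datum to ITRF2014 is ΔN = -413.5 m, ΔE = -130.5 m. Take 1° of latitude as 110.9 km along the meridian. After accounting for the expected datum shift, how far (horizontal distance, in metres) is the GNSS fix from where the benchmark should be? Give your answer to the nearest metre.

28 m

Observed coordinate differences: Δφ = -0.00376°, Δλ = -0.00150°.
Converting to metres (1° lat = 110900 m, cos φ = 0.951810): observed ΔN = -417.0 m, observed ΔE = -158.3 m.
Subtracting the expected shift leaves a residual of -417.0 − (-413.5) = -3.5 m north and -158.3 − (-130.5) = -27.8 m east.
Residual distance = √((-3.5)² + (-27.8)²) = 28.1 m.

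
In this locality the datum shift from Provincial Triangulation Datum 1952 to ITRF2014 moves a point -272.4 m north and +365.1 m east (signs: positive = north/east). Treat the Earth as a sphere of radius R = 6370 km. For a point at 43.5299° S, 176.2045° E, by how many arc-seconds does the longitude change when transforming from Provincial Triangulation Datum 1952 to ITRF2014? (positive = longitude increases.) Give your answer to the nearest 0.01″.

At latitude -43.5299°, cos φ = 0.725015.
One radian of longitude at latitude φ spans R cos φ, so Δλ = ΔE / (R cos φ) = 365.1 / (6370000 × 0.725015) = 7.9054e-05 rad = 16.306″.

Δλ = 16.31″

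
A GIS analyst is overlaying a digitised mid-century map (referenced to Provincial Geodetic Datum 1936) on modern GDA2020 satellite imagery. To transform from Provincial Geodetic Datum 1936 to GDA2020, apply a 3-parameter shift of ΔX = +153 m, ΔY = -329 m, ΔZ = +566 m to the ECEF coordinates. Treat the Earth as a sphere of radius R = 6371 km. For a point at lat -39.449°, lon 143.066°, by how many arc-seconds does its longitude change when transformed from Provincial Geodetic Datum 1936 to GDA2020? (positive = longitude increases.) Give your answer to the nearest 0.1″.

Δλ = 7.2″

sin φ = -0.635391, cos φ = 0.772190, sin λ = 0.600895, cos λ = -0.799328.
East component: ΔE = −sin λ·ΔX + cos λ·ΔY = −(0.600895)(153) + (-0.799328)(-329) = 171.04 m.
1° of latitude spans πR/180 = 111195 m; at latitude φ, 1° of longitude spans that × cos φ = 85863.7 m, so Δλ = 171.04 / 85863.7 × 3600 = 7.171″.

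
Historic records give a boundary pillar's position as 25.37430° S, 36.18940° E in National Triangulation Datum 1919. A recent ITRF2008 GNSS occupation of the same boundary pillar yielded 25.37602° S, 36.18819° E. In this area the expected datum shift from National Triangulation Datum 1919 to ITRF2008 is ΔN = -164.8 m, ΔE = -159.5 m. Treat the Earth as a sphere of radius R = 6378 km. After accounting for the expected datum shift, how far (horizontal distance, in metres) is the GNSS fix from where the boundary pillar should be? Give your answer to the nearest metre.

46 m

Observed coordinate differences: Δφ = -0.00172°, Δλ = -0.00121°.
Converting to metres (1° lat = 111317 m, cos φ = 0.903528): observed ΔN = -191.5 m, observed ΔE = -121.7 m.
Subtracting the expected shift leaves a residual of -191.5 − (-164.8) = -26.7 m north and -121.7 − (-159.5) = 37.8 m east.
Residual distance = √((-26.7)² + 37.8²) = 46.3 m.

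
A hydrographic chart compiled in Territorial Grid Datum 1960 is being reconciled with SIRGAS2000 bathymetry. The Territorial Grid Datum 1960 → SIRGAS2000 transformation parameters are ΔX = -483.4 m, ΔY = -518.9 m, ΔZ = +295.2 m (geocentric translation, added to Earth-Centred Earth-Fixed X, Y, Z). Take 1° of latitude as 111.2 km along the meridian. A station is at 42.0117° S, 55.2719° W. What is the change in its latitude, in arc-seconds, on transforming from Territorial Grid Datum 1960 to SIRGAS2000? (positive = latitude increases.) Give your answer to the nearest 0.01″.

sin φ = -0.669282, cos φ = 0.743008, sin λ = -0.821865, cos λ = 0.569683.
North component: ΔN = −sin φ cos λ·ΔX − sin φ sin λ·ΔY + cos φ·ΔZ = −(-0.669282)(0.569683)(-483.4) − (-0.669282)(-0.821865)(-518.9) + (0.743008)(295.2) = 320.45 m.
1° of latitude spans 111200 m, so Δφ = 320.45 / 111200 × 3600 = 10.374″.

Δφ = 10.37″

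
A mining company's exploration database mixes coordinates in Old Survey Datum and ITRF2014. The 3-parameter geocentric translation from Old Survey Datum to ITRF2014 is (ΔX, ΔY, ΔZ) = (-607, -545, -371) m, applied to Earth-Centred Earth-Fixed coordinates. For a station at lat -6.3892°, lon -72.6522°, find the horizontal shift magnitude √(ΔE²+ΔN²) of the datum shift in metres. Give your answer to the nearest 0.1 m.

812.4 m

At φ = -6.3892°, λ = -72.6522°: sin φ = -0.111282, cos φ = 0.993789, sin λ = -0.954512, cos λ = 0.298171.
ΔE = −sin λ·ΔX + cos λ·ΔY = −(-0.954512)·(-607) + (0.298171)·(-545) = -741.89 m.
ΔN = −sin φ cos λ·ΔX − sin φ sin λ·ΔY + cos φ·ΔZ = −(-0.111282)(0.298171)(-607) − (-0.111282)(-0.954512)(-545) + (0.993789)(-371) = -330.95 m.
Horizontal magnitude = √(ΔE² + ΔN²) = √((-741.89)² + (-330.95)²) = 812.36 m.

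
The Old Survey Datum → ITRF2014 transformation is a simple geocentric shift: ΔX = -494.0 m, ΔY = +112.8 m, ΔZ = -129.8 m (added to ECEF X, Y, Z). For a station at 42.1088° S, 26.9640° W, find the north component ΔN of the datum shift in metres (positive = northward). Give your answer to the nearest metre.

The local north axis is (−sin φ cos λ, −sin φ sin λ, cos φ), giving ΔN = -295.238 − 34.296 − 96.295 = -425.83 m.

ΔN = -426 m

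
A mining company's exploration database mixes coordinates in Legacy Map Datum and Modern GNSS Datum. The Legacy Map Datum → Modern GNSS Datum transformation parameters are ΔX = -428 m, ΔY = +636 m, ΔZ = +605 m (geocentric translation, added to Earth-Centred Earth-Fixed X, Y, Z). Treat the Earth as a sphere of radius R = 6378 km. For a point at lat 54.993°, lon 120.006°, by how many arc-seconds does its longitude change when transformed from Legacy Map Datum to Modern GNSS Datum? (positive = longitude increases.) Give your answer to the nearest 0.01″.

sin φ = 0.819082, cos φ = 0.573677, sin λ = 0.865973, cos λ = -0.500091.
East component: ΔE = −sin λ·ΔX + cos λ·ΔY = −(0.865973)(-428) + (-0.500091)(636) = 52.58 m.
1° of latitude spans πR/180 = 111317 m; at latitude φ, 1° of longitude spans that × cos φ = 63860.0 m, so Δλ = 52.58 / 63860.0 × 3600 = 2.964″.

Δλ = 2.96″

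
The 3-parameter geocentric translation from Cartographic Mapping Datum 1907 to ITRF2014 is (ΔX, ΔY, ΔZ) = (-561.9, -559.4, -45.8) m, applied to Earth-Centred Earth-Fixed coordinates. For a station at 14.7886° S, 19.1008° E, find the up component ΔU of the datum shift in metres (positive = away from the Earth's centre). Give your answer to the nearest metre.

ΔU = -679 m

At φ = -14.7886°, λ = 19.1008°: sin φ = -0.255253, cos φ = 0.966874, sin λ = 0.327231, cos λ = 0.944944.
ΔU = cos φ cos λ·ΔX + cos φ sin λ·ΔY + sin φ·ΔZ = (0.966874)(0.944944)(-561.9) + (0.966874)(0.327231)(-559.4) + (-0.255253)(-45.8) = -678.67 m.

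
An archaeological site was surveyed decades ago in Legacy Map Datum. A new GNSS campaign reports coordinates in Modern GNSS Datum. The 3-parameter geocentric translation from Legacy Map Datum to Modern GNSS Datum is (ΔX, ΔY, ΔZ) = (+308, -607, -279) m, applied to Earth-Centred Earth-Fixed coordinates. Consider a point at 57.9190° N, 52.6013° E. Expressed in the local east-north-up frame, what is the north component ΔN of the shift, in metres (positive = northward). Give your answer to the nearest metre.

At φ = 57.9190°, λ = 52.6013°: sin φ = 0.847298, cos φ = 0.531118, sin λ = 0.794428, cos λ = 0.607358.
ΔN = −sin φ cos λ·ΔX − sin φ sin λ·ΔY + cos φ·ΔZ = −(0.847298)(0.607358)(308) − (0.847298)(0.794428)(-607) + (0.531118)(-279) = 101.90 m.

ΔN = 102 m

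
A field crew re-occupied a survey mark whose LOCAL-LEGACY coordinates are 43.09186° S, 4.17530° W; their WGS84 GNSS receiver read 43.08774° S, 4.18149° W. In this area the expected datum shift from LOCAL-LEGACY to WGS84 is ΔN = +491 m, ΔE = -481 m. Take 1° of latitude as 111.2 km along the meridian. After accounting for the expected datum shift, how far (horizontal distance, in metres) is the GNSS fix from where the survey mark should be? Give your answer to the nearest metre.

Observed coordinate differences: Δφ = +0.00412°, Δλ = -0.00619°.
Converting to metres (1° lat = 111200 m, cos φ = 0.730259): observed ΔN = 458.1 m, observed ΔE = -502.7 m.
Subtracting the expected shift leaves a residual of 458.1 − (491) = -32.9 m north and -502.7 − (-481) = -21.7 m east.
Residual distance = √((-32.9)² + (-21.7)²) = 39.4 m.

39 m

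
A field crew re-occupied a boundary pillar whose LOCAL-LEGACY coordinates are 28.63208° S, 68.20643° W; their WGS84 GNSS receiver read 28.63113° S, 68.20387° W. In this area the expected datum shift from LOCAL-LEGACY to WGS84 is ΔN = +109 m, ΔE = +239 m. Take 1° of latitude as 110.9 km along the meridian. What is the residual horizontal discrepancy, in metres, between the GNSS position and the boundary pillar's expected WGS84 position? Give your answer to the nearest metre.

Observed coordinate differences: Δφ = +0.00095°, Δλ = +0.00256°.
Converting to metres (1° lat = 110900 m, cos φ = 0.877715): observed ΔN = 105.4 m, observed ΔE = 249.2 m.
Subtracting the expected shift leaves a residual of 105.4 − (109) = -3.6 m north and 249.2 − (239) = 10.2 m east.
Residual distance = √((-3.6)² + 10.2²) = 10.8 m.

11 m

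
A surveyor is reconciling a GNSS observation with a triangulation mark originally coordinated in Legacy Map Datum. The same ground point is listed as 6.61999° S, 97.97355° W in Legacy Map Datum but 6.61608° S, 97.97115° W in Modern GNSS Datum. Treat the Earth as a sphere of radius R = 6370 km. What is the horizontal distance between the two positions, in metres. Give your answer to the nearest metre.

509 m

Δφ = -6.61608° − -6.61999° = +0.00391°; Δλ = -97.97115° − -97.97355° = +0.00240°.
1° along a meridian = πR/180 = 111177 m.
ΔN = Δφ × 111177 = 434.7 m; ΔE = Δλ × 111177 × cos(-6.61999°) = +0.00240 × 111177 × 0.993333 = 265.0 m.
Distance = √(ΔE² + ΔN²) = √(265.0² + 434.7²) = 509.1 m.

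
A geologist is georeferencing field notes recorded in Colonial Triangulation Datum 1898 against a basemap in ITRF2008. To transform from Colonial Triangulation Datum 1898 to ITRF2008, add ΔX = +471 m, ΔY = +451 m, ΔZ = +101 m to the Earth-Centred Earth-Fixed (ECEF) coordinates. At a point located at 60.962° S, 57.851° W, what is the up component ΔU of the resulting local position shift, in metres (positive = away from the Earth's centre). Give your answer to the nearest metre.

ΔU = -152 m

The local up (radial) axis is (cos φ cos λ, cos φ sin λ, sin φ), giving ΔU = 121.653 − 185.345 − 88.304 = -152.00 m.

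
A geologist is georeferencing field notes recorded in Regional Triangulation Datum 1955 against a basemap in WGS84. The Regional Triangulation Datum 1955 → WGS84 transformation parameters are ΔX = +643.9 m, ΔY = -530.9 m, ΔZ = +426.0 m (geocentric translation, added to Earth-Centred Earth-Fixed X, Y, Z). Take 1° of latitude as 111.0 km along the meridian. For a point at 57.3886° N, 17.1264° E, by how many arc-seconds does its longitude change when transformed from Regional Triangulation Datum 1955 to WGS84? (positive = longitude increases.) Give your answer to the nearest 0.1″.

Δλ = -41.9″

sin φ = 0.842345, cos φ = 0.538938, sin λ = 0.294481, cos λ = 0.955657.
East component: ΔE = −sin λ·ΔX + cos λ·ΔY = −(0.294481)(643.9) + (0.955657)(-530.9) = -696.97 m.
1° of latitude spans 111000 m; at latitude φ, 1° of longitude spans that × cos φ = 59822.2 m, so Δλ = -696.97 / 59822.2 × 3600 = -41.943″.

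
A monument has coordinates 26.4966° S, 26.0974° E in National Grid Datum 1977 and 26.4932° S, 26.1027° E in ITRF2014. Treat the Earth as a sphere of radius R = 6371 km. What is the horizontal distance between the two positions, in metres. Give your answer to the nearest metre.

Δφ = -26.4932° − -26.4966° = +0.0034°; Δλ = 26.1027° − 26.0974° = +0.0053°.
1° along a meridian = πR/180 = 111195 m.
ΔN = Δφ × 111195 = 378.1 m; ΔE = Δλ × 111195 × cos(-26.4966°) = +0.0053 × 111195 × 0.894961 = 527.4 m.
Distance = √(ΔE² + ΔN²) = √(527.4² + 378.1²) = 648.9 m.

649 m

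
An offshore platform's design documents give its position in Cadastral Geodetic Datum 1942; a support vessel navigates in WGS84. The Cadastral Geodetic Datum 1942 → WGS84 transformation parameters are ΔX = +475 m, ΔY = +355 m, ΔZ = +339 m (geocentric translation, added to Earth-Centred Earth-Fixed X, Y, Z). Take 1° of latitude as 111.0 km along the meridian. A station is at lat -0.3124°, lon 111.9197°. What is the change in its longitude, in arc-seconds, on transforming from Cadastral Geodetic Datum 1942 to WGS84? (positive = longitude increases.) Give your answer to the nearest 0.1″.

Δλ = -18.6″

sin φ = -0.005452, cos φ = 0.999985, sin λ = 0.927708, cos λ = -0.373307.
East component: ΔE = −sin λ·ΔX + cos λ·ΔY = −(0.927708)(475) + (-0.373307)(355) = -573.19 m.
1° of latitude spans 111000 m; at latitude φ, 1° of longitude spans that × cos φ = 110998.4 m, so Δλ = -573.19 / 110998.4 × 3600 = -18.590″.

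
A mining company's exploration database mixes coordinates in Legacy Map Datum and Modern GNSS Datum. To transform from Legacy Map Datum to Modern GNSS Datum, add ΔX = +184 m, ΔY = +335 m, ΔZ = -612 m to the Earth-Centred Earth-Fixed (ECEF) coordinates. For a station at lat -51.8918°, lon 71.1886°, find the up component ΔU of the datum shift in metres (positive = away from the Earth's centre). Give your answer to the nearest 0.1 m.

The local up (radial) axis is (cos φ cos λ, cos φ sin λ, sin φ), giving ΔU = 36.616 + 195.701 + 481.550 = 713.87 m.

ΔU = 713.9 m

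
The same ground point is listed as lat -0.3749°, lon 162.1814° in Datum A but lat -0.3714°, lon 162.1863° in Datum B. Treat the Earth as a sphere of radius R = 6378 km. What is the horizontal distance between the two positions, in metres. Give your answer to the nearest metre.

Δφ = -0.3714° − -0.3749° = +0.0035°; Δλ = 162.1863° − 162.1814° = +0.0049°.
1° along a meridian = πR/180 = 111317 m.
ΔN = Δφ × 111317 = 389.6 m; ΔE = Δλ × 111317 × cos(-0.3749°) = +0.0049 × 111317 × 0.999979 = 545.4 m.
Distance = √(ΔE² + ΔN²) = √(545.4² + 389.6²) = 670.3 m.

670 m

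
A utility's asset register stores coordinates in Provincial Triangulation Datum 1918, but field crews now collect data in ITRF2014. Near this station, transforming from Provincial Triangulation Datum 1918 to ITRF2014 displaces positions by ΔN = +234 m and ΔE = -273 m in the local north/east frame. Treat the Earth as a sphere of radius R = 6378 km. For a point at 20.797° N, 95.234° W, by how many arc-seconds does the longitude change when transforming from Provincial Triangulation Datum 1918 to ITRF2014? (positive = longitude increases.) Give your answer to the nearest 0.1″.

At latitude 20.797°, cos φ = 0.934844.
One radian of longitude at latitude φ spans R cos φ, so Δλ = ΔE / (R cos φ) = -273.0 / (6378000 × 0.934844) = -4.5787e-05 rad = -9.444″.

Δλ = -9.4″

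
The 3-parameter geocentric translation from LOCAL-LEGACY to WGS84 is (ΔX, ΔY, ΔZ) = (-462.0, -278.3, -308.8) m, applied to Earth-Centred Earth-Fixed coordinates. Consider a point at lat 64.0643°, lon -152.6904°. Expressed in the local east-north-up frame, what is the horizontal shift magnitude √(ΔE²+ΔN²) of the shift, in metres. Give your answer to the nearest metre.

620 m

The local east axis at (φ, λ) is (−sin λ, cos λ, 0), so ΔE = −sin(-152.6904°)·(-462.0) + cos(-152.6904°)·(-278.3) = 35.32 m.
The local north axis is (−sin φ cos λ, −sin φ sin λ, cos φ), giving ΔN = -369.162 − 114.824 − 135.057 = -619.04 m.
Horizontal magnitude = √(ΔE² + ΔN²) = √(35.32² + (-619.04)²) = 620.05 m.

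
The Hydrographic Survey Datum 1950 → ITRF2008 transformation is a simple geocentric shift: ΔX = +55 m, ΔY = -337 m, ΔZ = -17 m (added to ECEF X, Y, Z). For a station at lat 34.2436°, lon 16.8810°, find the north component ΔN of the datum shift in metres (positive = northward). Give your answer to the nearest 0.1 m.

The local north axis is (−sin φ cos λ, −sin φ sin λ, cos φ), giving ΔN = -29.616 + 55.067 − 14.053 = 11.40 m.

ΔN = 11.4 m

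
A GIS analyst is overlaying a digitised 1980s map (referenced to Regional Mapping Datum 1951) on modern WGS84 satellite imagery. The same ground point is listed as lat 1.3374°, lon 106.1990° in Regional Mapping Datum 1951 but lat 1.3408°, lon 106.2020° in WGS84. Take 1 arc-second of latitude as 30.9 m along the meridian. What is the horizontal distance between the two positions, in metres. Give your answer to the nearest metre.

504 m

Δφ = 1.3408° − 1.3374° = +0.0034°; Δλ = 106.2020° − 106.1990° = +0.0030°.
1° of latitude = 3600 × 30.90 = 111240 m.
ΔN = Δφ × 111240 = 378.2 m; ΔE = Δλ × 111240 × cos(1.3374°) = +0.0030 × 111240 × 0.999728 = 333.6 m.
Distance = √(ΔE² + ΔN²) = √(333.6² + 378.2²) = 504.3 m.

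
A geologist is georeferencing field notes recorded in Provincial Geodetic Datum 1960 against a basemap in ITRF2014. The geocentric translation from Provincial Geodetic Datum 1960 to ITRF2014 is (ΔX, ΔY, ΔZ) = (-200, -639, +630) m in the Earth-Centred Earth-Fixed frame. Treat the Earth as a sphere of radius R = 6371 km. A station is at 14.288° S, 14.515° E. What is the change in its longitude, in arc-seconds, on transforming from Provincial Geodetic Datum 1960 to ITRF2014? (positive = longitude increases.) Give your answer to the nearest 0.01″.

sin φ = -0.246796, cos φ = 0.969067, sin λ = 0.250633, cos λ = 0.968082.
East component: ΔE = −sin λ·ΔX + cos λ·ΔY = −(0.250633)(-200) + (0.968082)(-639) = -568.48 m.
1° of latitude spans πR/180 = 111195 m; at latitude φ, 1° of longitude spans that × cos φ = 107755.4 m, so Δλ = -568.48 / 107755.4 × 3600 = -18.992″.

Δλ = -18.99″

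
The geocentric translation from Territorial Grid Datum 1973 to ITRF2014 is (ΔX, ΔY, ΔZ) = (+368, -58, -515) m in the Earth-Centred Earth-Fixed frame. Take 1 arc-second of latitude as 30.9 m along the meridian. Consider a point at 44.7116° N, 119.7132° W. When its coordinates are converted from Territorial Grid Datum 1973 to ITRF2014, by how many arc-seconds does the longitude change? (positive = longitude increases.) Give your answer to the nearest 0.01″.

Δλ = 15.86″

sin φ = 0.703539, cos φ = 0.710657, sin λ = -0.868517, cos λ = -0.495659.
East component: ΔE = −sin λ·ΔX + cos λ·ΔY = −(-0.868517)(368) + (-0.495659)(-58) = 348.36 m.
1° of latitude spans 3600 × 30.90 = 111240 m; at latitude φ, 1° of longitude spans that × cos φ = 79053.5 m, so Δλ = 348.36 / 79053.5 × 3600 = 15.864″.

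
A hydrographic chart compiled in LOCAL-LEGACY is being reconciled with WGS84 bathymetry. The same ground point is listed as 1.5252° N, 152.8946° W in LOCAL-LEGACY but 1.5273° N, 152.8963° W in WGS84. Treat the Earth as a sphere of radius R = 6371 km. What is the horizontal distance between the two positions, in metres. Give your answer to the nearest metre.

300 m

Δφ = 1.5273° − 1.5252° = +0.0021°; Δλ = -152.8963° − -152.8946° = -0.0017°.
1° along a meridian = πR/180 = 111195 m.
ΔN = Δφ × 111195 = 233.5 m; ΔE = Δλ × 111195 × cos(1.5252°) = -0.0017 × 111195 × 0.999646 = -189.0 m.
Distance = √(ΔE² + ΔN²) = √((-189.0)² + 233.5²) = 300.4 m.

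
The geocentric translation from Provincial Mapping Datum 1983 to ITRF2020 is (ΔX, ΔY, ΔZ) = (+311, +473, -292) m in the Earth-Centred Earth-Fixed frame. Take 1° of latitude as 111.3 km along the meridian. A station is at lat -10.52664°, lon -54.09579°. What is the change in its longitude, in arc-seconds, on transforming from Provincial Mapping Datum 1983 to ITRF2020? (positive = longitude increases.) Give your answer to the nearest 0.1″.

sin φ = -0.182693, cos φ = 0.983170, sin λ = -0.809999, cos λ = 0.586432.
East component: ΔE = −sin λ·ΔX + cos λ·ΔY = −(-0.809999)(311) + (0.586432)(473) = 529.29 m.
1° of latitude spans 111300 m; at latitude φ, 1° of longitude spans that × cos φ = 109426.8 m, so Δλ = 529.29 / 109426.8 × 3600 = 17.413″.

Δλ = 17.4″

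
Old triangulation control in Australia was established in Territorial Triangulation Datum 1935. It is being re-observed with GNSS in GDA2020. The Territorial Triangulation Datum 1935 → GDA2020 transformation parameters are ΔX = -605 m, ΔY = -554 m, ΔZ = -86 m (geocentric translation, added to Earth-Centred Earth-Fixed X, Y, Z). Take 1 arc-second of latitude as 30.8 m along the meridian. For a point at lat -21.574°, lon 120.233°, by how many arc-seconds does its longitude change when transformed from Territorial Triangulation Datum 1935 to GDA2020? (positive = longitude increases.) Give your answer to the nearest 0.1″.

Δλ = 28.0″

sin φ = -0.367703, cos φ = 0.929943, sin λ = 0.863985, cos λ = -0.503518.
East component: ΔE = −sin λ·ΔX + cos λ·ΔY = −(0.863985)(-605) + (-0.503518)(-554) = 801.66 m.
1° of latitude spans 3600 × 30.80 = 110880 m; at latitude φ, 1° of longitude spans that × cos φ = 103112.1 m, so Δλ = 801.66 / 103112.1 × 3600 = 27.989″.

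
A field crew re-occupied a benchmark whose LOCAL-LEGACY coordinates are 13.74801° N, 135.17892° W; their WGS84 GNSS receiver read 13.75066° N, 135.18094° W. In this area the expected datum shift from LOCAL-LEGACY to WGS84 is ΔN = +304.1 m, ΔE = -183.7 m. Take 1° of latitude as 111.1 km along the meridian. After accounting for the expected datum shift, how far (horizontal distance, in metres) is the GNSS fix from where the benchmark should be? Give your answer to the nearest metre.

36 m

Observed coordinate differences: Δφ = +0.00265°, Δλ = -0.00202°.
Converting to metres (1° lat = 111100 m, cos φ = 0.971350): observed ΔN = 294.4 m, observed ΔE = -218.0 m.
Subtracting the expected shift leaves a residual of 294.4 − (304.1) = -9.7 m north and -218.0 − (-183.7) = -34.3 m east.
Residual distance = √((-9.7)² + (-34.3)²) = 35.6 m.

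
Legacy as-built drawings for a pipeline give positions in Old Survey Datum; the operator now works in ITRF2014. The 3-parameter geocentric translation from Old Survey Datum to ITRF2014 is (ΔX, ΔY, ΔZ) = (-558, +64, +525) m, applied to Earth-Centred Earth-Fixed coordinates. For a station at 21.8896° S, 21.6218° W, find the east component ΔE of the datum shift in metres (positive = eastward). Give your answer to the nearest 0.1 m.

At φ = -21.8896°, λ = -21.6218°: sin φ = -0.372819, cos φ = 0.927904, sin λ = -0.368478, cos λ = 0.929636.
ΔE = −sin λ·ΔX + cos λ·ΔY = −(-0.368478)·(-558) + (0.929636)·(64) = -146.11 m.

ΔE = -146.1 m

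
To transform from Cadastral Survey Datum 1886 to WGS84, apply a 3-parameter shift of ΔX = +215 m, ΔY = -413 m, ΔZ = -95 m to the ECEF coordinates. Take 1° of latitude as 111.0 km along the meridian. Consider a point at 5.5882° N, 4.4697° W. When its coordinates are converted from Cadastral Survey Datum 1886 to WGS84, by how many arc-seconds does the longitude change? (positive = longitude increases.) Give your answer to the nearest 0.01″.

sin φ = 0.097378, cos φ = 0.995247, sin λ = -0.077932, cos λ = 0.996959.
East component: ΔE = −sin λ·ΔX + cos λ·ΔY = −(-0.077932)(215) + (0.996959)(-413) = -394.99 m.
1° of latitude spans 111000 m; at latitude φ, 1° of longitude spans that × cos φ = 110472.5 m, so Δλ = -394.99 / 110472.5 × 3600 = -12.872″.

Δλ = -12.87″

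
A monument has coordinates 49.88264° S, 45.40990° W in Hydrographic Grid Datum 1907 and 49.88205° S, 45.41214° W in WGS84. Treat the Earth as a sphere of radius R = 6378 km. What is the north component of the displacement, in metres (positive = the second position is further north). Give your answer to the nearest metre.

Δφ = -49.88205° − -49.88264° = +0.00059°; Δλ = -45.41214° − -45.40990° = -0.00224°.
1° along a meridian = πR/180 = 111317 m.
ΔN = Δφ × 111317 = 65.7 m; ΔE = Δλ × 111317 × cos(-49.88264°) = -0.00224 × 111317 × 0.644355 = -160.7 m.

ΔN = 66 m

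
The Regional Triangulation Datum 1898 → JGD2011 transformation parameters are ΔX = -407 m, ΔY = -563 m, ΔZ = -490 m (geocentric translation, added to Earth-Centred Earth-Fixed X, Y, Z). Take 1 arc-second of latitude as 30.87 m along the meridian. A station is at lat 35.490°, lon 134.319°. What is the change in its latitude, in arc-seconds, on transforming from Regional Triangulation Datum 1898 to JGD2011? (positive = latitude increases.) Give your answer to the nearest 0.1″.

sin φ = 0.580561, cos φ = 0.814217, sin λ = 0.715461, cos λ = -0.698653.
North component: ΔN = −sin φ cos λ·ΔX − sin φ sin λ·ΔY + cos φ·ΔZ = −(0.580561)(-0.698653)(-407) − (0.580561)(0.715461)(-563) + (0.814217)(-490) = -330.20 m.
1° of latitude spans 3600 × 30.87 = 111132 m, so Δφ = -330.20 / 111132 × 3600 = -10.696″.

Δφ = -10.7″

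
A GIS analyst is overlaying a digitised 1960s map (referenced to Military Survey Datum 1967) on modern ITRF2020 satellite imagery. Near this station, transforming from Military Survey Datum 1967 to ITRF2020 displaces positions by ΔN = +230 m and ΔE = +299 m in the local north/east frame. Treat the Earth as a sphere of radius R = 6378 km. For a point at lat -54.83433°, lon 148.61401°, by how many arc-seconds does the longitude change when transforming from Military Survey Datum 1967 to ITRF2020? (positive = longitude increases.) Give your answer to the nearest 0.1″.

Δλ = 16.8″

At latitude -54.83433°, cos φ = 0.575943.
One radian of longitude at latitude φ spans R cos φ, so Δλ = ΔE / (R cos φ) = 299.0 / (6378000 × 0.575943) = 8.1397e-05 rad = 16.789″.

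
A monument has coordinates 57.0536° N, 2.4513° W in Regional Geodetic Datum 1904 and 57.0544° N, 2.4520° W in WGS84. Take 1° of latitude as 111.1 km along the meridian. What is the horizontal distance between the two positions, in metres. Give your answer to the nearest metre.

Δφ = 57.0544° − 57.0536° = +0.0008°; Δλ = -2.4520° − -2.4513° = -0.0007°.
ΔN = Δφ × 111100 = 88.9 m; ΔE = Δλ × 111100 × cos(57.0536°) = -0.0007 × 111100 × 0.543854 = -42.3 m.
Distance = √(ΔE² + ΔN²) = √((-42.3)² + 88.9²) = 98.4 m.

98 m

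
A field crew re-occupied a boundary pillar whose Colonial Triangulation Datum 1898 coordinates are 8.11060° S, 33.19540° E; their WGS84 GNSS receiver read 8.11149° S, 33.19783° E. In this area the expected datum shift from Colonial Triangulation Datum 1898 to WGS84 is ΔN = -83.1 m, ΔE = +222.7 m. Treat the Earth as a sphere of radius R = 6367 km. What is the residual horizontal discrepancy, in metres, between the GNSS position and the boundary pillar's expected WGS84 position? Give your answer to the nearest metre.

47 m

Observed coordinate differences: Δφ = -0.00089°, Δλ = +0.00243°.
Converting to metres (1° lat = 111125 m, cos φ = 0.989998): observed ΔN = -98.9 m, observed ΔE = 267.3 m.
Subtracting the expected shift leaves a residual of -98.9 − (-83.1) = -15.8 m north and 267.3 − (222.7) = 44.6 m east.
Residual distance = √((-15.8)² + 44.6²) = 47.3 m.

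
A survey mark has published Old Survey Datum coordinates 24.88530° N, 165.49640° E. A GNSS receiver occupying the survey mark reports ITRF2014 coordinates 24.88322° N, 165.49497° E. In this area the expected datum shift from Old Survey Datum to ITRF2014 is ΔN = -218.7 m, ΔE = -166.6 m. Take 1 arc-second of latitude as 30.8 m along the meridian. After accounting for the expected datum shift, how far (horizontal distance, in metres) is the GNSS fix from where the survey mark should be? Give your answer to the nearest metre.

Observed coordinate differences: Δφ = -0.00208°, Δλ = -0.00143°.
Converting to metres (1° lat = 110880 m, cos φ = 0.907152): observed ΔN = -230.6 m, observed ΔE = -143.8 m.
Subtracting the expected shift leaves a residual of -230.6 − (-218.7) = -11.9 m north and -143.8 − (-166.6) = 22.8 m east.
Residual distance = √((-11.9)² + 22.8²) = 25.7 m.

26 m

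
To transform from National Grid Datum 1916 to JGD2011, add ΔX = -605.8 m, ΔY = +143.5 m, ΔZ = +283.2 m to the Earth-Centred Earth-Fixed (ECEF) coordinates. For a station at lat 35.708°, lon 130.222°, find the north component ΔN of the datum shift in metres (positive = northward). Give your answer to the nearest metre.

ΔN = -62 m

At φ = 35.708°, λ = 130.222°: sin φ = 0.583655, cos φ = 0.812002, sin λ = 0.763548, cos λ = -0.645751.
ΔN = −sin φ cos λ·ΔX − sin φ sin λ·ΔY + cos φ·ΔZ = −(0.583655)(-0.645751)(-605.8) − (0.583655)(0.763548)(143.5) + (0.812002)(283.2) = -62.31 m.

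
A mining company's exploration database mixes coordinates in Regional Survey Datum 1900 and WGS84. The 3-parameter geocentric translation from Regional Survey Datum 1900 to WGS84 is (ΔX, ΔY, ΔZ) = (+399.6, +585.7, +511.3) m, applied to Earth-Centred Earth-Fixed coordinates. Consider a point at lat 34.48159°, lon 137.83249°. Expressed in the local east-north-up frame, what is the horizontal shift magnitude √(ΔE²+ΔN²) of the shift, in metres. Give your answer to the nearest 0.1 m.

792.3 m

At φ = 34.48159°, λ = 137.83249°: sin φ = 0.566141, cos φ = 0.824308, sin λ = 0.671300, cos λ = -0.741185.
ΔE = −sin λ·ΔX + cos λ·ΔY = −(0.671300)·(399.6) + (-0.741185)·(585.7) = -702.36 m.
ΔN = −sin φ cos λ·ΔX − sin φ sin λ·ΔY + cos φ·ΔZ = −(0.566141)(-0.741185)(399.6) − (0.566141)(0.671300)(585.7) + (0.824308)(511.3) = 366.55 m.
Horizontal magnitude = √(ΔE² + ΔN²) = √((-702.36)² + 366.55²) = 792.26 m.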